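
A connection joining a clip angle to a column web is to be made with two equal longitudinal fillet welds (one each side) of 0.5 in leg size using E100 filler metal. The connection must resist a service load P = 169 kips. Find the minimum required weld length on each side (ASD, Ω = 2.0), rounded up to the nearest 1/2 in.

E100XX → F_EXX = 100 ksi.
Throat t_e = 0.707 × 0.5 = 0.3535 in.
r_n/Ω = (0.6 × 100 × 0.3535) / 2.0 = 10.6 kip/in.
L_req = P / (r_n/Ω) = 169 / 10.6 = 15.94 in total.
Per side: 15.94 / 2 = 7.968 in.
Round up → use L = 8 in on each side.

L = 8 in on each side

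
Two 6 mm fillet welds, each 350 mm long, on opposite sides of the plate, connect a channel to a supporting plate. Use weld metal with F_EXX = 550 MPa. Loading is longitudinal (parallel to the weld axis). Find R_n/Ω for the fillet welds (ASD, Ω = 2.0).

R_n/Ω ≈ 490 kN

Effective throat t_e = 0.707 × 6 = 4.242 mm.
Total length L = 700 mm; A_we = 4.242 × 700 = 2969 mm².
F_nw = 0.6 F_EXX = 0.6 × 550 = 330 MPa.
R_n = 330 × 2969 × 10⁻³ = 979.9 kN; R_n/Ω = 979.9/2.0 = 490 kN.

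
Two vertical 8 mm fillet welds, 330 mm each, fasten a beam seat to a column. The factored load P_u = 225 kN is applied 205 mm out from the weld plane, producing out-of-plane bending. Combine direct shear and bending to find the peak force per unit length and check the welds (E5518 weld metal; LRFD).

f_max ≈ 1320 N/mm; adequate

E55XX → F_EXX = 550 MPa.
L_w = 2 × 330 = 660 mm; section modulus (unit throat) S = 2 × L²/6 = 36300 mm².
Direct shear f_v = P/L_w = 225×10³/660 = 340.9 N/mm.
Moment M = P × e = 225×10³ × 205 = 46125000 N·mm; bending f_b = M/S = 1271 N/mm.
f_max = √(f_v² + f_b²) = √(340.9² + 1271²) = 1316 N/mm.
φr_n = 0.75 × 0.6 × 550 × (0.707 × 8) = 1400 N/mm → adequate.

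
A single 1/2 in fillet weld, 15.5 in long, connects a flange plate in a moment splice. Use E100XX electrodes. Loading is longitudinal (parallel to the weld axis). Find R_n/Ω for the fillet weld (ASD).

E100XX → F_EXX = 100 ksi.
Effective throat t_e = 0.707 × 0.5 = 0.3535 in.
Total length L = 15.5 in; A_we = 0.3535 × 15.5 = 5.479 in².
F_nw = 0.6 F_EXX = 0.6 × 100 = 60 ksi.
R_n = 60 × 5.479 = 328.8 kip; R_n/Ω = 328.8/2.0 = 164.4 kip.

R_n/Ω ≈ 164 kip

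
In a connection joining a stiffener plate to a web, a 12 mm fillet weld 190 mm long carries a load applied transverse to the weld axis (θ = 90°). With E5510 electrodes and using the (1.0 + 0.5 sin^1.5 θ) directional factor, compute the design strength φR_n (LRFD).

E55XX → F_EXX = 550 MPa.
t_e = 0.707 × 12 = 8.484 mm; A_we = 8.484 × 190 = 1612 mm².
Directional factor: 1.0 + 0.5 sin^1.5(90°) = 1.5.
F_nw = 0.6 × 550 × 1.5 = 495 MPa.
φR_n = 0.75 × 495 × 1612 × 10⁻³ = 598.4 kN.

φR_n ≈ 598 kN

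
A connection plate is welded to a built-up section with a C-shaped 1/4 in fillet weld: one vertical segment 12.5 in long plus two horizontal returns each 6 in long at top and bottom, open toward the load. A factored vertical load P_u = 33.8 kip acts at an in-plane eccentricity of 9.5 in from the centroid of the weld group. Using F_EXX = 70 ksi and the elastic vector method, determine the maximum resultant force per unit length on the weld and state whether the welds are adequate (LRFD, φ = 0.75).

Total weld length L_w = 24.5 in. Treat welds as unit-width lines.
Centroid: x̄ = 2×6×3 / 24.5 = 1.469 in from the vertical weld.
Polar moment about centroid: J = I_x + I_y = [12.5³/12 + 2×6×6.25²] + [12.5×1.469² + 2(6³/12 + 6×1.531²)] = 722.6 in³.
Direct shear f_v = P/L_w = 33.8 / 24.5 = 1.38 kip/in (vertical).
Torsion M = P·e = 33.8 × 9.5 = 321.1 kip·in.
Critical point at (x, y) = (4.531, 6.25) from centroid. f_tx = M·y/J = 2.777 kip/in; f_ty = M·x/J = 2.013 kip/in.
Resultant f_max = √[f_tx² + (f_v + f_ty)²] = √[2.777² + (1.38 + 2.013)²] = 4.385 kip/in.
Capacity per unit length: φr_n = 0.75 × 0.6 × 70 × (0.707 × 0.25) = 5.568 kip/in.
4.385 ≤ 5.568 → adequate.

f_max ≈ 4.38 kip/in; adequate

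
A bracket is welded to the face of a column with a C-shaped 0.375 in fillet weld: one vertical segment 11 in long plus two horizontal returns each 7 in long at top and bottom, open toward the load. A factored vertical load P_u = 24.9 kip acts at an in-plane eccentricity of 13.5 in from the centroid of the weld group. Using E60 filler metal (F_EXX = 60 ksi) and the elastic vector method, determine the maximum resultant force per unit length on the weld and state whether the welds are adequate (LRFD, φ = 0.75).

f_max ≈ 4.49 kip/in; adequate

Total weld length L_w = 25 in. Treat welds as unit-width lines.
Centroid: x̄ = 2×7×3.5 / 25 = 1.96 in from the vertical weld.
Polar moment about centroid: J = I_x + I_y = [11³/12 + 2×7×5.5²] + [11×1.96² + 2(7³/12 + 7×1.54²)] = 667 in³.
Direct shear f_v = P/L_w = 24.9 / 25 = 0.996 kip/in (vertical).
Torsion M = P·e = 24.9 × 13.5 = 336.15 kip·in.
Critical point at (x, y) = (5.04, 5.5) from centroid. f_tx = M·y/J = 2.772 kip/in; f_ty = M·x/J = 2.54 kip/in.
Resultant f_max = √[f_tx² + (f_v + f_ty)²] = √[2.772² + (0.996 + 2.54)²] = 4.493 kip/in.
Capacity per unit length: φr_n = 0.75 × 0.6 × 60 × (0.707 × 0.375) = 7.158 kip/in.
4.493 ≤ 7.158 → adequate.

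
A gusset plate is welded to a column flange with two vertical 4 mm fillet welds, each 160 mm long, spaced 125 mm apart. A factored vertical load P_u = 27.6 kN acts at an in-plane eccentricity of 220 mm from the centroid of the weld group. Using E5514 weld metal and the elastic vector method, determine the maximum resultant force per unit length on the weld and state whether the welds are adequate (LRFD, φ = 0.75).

E55XX → F_EXX = 550 MPa.
Total weld length L_w = 320 mm. Treat welds as unit-width lines.
Polar moment about centroid: J = 2[d³/12 + d(b/2)²] = 2[160³/12 + 160×62.5²] = 1933000 mm³.
Direct shear f_v = P/L_w = 27.6×10³ / 320 = 86.25 N/mm (vertical).
Torsion M = P·e = 27.6×10³ × 220 = 6072000 N·mm.
Critical point at (x, y) = (62.5, 80) from centroid. f_tx = M·y/J = 251.3 N/mm; f_ty = M·x/J = 196.4 N/mm.
Resultant f_max = √[f_tx² + (f_v + f_ty)²] = √[251.3² + (86.25 + 196.4)²] = 378.2 N/mm.
Capacity per unit length: φr_n = 0.75 × 0.6 × 550 × (0.707 × 4) = 699.9 N/mm.
378.2 ≤ 699.9 → adequate.

f_max ≈ 378 N/mm; adequate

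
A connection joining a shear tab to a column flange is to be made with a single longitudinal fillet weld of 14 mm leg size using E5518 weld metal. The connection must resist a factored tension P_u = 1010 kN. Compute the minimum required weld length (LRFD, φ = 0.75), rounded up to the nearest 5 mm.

E55XX → F_EXX = 550 MPa.
Throat t_e = 0.707 × 14 = 9.898 mm.
φr_n = 0.75 × 0.6 × 550 × 9.898 × 10⁻³ = 2.45 kN/mm.
L_req = P_u / φr_n = 1010 / 2.45 = 412.3 mm total.
Round up → use L = 415 mm.

L = 415 mm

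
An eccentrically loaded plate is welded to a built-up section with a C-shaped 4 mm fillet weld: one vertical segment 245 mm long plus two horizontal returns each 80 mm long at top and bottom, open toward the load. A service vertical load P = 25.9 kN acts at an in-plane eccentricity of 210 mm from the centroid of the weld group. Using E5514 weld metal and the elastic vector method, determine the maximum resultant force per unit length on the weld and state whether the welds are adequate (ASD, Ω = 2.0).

E55XX → F_EXX = 550 MPa.
Total weld length L_w = 405 mm. Treat welds as unit-width lines.
Centroid: x̄ = 2×80×40 / 405 = 15.8 mm from the vertical weld.
Polar moment about centroid: J = I_x + I_y = [245³/12 + 2×80×122.5²] + [245×15.8² + 2(80³/12 + 80×24.2²)] = 3867000 mm³.
Direct shear f_v = P/L_w = 25.9×10³ / 405 = 63.95 N/mm (vertical).
Torsion M = P·e = 25.9×10³ × 210 = 5439000 N·mm.
Critical point at (x, y) = (64.2, 122.5) from centroid. f_tx = M·y/J = 172.3 N/mm; f_ty = M·x/J = 90.3 N/mm.
Resultant f_max = √[f_tx² + (f_v + f_ty)²] = √[172.3² + (63.95 + 90.3)²] = 231.3 N/mm.
Capacity per unit length: r_n/Ω = (1/2.0) × 0.6 × 550 × (0.707 × 4) = 466.6 N/mm.
231.3 ≤ 466.6 → adequate.

f_max ≈ 231 N/mm; adequate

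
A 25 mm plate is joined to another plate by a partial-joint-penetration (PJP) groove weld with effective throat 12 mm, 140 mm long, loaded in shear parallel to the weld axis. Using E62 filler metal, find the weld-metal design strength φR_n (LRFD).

E62XX → F_EXX = 620 MPa.
Effective throat (given) t_e = 12 mm.
A_we = 12 × 140 = 1680 mm².
F_nw = 0.6 F_EXX = 372 MPa.
φR_n = 0.75 × 372 × 1680 × 10⁻³ = 468.7 kN.

φR_n ≈ 469 kN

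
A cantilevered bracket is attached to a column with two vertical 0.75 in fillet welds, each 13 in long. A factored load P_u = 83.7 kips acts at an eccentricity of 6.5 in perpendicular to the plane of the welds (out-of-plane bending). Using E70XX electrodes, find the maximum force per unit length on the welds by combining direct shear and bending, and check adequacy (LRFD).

f_max ≈ 10.2 kip/in; adequate

E70XX → F_EXX = 70 ksi.
L_w = 2 × 13 = 26 in; section modulus (unit throat) S = 2 × L²/6 = 56.33 in².
Direct shear f_v = P/L_w = 83.7/26 = 3.219 kip/in.
Moment M = P × e = 83.7 × 6.5 = 544.05 kip·in; bending f_b = M/S = 9.658 kip/in.
f_max = √(f_v² + f_b²) = √(3.219² + 9.658²) = 10.18 kip/in.
φr_n = 0.75 × 0.6 × 70 × (0.707 × 0.75) = 16.7 kip/in → adequate.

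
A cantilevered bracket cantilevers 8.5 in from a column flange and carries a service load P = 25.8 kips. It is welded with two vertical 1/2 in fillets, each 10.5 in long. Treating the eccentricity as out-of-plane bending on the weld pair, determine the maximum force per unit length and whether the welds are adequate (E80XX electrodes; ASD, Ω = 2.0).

E80XX → F_EXX = 80 ksi.
L_w = 2 × 10.5 = 21 in; section modulus (unit throat) S = 2 × L²/6 = 36.75 in².
Direct shear f_v = P/L_w = 25.8/21 = 1.229 kip/in.
Moment M = P × e = 25.8 × 8.5 = 219.3 kip·in; bending f_b = M/S = 5.967 kip/in.
f_max = √(f_v² + f_b²) = √(1.229² + 5.967²) = 6.093 kip/in.
r_n/Ω = (1/2.0) × 0.6 × 80 × (0.707 × 0.5) = 8.484 kip/in → adequate.

f_max ≈ 6.09 kip/in; adequate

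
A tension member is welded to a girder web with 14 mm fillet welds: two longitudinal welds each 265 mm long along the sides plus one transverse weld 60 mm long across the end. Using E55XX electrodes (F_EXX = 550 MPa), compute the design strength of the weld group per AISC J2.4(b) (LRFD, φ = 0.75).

t_e = 0.707 × 14 = 9.898 mm.
R_nwl = 0.6 × 550 × 9.898 × 530 × 10⁻³ = 1731 kN (longitudinal, 2 welds).
R_nwt = 0.6 × 550 × 9.898 × 60 × 10⁻³ = 196 kN (transverse, base value).
(i) R_nwl + R_nwt = 1927 kN; (ii) 0.85 R_nwl + 1.5 R_nwt = 1765 kN.
R_n = max = 1927 kN [governs: (i)]; φR_n = 1445 kN.

φR_n ≈ 1450 kN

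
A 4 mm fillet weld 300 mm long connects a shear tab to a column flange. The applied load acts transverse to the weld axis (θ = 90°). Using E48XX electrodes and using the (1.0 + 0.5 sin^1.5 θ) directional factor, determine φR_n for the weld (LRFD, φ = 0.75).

E48XX → F_EXX = 480 MPa.
t_e = 0.707 × 4 = 2.828 mm; A_we = 2.828 × 300 = 848.4 mm².
Directional factor: 1.0 + 0.5 sin^1.5(90°) = 1.5.
F_nw = 0.6 × 480 × 1.5 = 432 MPa.
φR_n = 0.75 × 432 × 848.4 × 10⁻³ = 274.9 kN.

φR_n ≈ 275 kN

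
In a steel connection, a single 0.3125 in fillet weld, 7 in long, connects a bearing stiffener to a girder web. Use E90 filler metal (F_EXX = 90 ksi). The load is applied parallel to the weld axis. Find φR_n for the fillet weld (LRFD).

φR_n ≈ 62.6 kips

Effective throat t_e = 0.707 × 0.3125 = 0.2209 in.
Total length L = 7 in; A_we = 0.2209 × 7 = 1.547 in².
F_nw = 0.6 F_EXX = 0.6 × 90 = 54 ksi.
φR_n = 0.75 × 54 × 1.547 = 62.64 kips.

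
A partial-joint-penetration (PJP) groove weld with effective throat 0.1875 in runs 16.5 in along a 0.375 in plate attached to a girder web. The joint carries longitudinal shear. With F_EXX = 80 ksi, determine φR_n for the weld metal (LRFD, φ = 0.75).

Effective throat (given) t_e = 0.1875 in.
A_we = 0.1875 × 16.5 = 3.094 in².
F_nw = 0.6 F_EXX = 48 ksi.
φR_n = 0.75 × 48 × 3.094 = 111.4 kip.

φR_n ≈ 111 kip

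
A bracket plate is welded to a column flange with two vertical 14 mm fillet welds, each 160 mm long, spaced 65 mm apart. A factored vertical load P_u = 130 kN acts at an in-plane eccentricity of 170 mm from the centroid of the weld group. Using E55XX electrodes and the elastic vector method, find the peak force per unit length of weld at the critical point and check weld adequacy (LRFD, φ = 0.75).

f_max ≈ 2060 N/mm; adequate

E55XX → F_EXX = 550 MPa.
Total weld length L_w = 320 mm. Treat welds as unit-width lines.
Polar moment about centroid: J = 2[d³/12 + d(b/2)²] = 2[160³/12 + 160×32.5²] = 1021000 mm³.
Direct shear f_v = P/L_w = 130×10³ / 320 = 406.2 N/mm (vertical).
Torsion M = P·e = 130×10³ × 170 = 22100000 N·mm.
Critical point at (x, y) = (32.5, 80) from centroid. f_tx = M·y/J = 1732 N/mm; f_ty = M·x/J = 703.7 N/mm.
Resultant f_max = √[f_tx² + (f_v + f_ty)²] = √[1732² + (406.2 + 703.7)²] = 2057 N/mm.
Capacity per unit length: φr_n = 0.75 × 0.6 × 550 × (0.707 × 14) = 2450 N/mm.
2057 ≤ 2450 → adequate.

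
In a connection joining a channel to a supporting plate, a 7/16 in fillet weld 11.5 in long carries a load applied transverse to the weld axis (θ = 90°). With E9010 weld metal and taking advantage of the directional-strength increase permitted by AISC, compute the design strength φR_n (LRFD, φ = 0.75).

φR_n ≈ 216 kip

E90XX → F_EXX = 90 ksi.
t_e = 0.707 × 0.4375 = 0.3093 in; A_we = 0.3093 × 11.5 = 3.557 in².
Directional factor: 1.0 + 0.5 sin^1.5(90°) = 1.5.
F_nw = 0.6 × 90 × 1.5 = 81 ksi.
φR_n = 0.75 × 81 × 3.557 = 216.1 kip.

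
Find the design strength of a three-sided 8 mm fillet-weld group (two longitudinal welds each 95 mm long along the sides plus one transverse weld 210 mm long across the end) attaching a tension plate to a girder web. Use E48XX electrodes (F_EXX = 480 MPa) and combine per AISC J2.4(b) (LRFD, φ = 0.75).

φR_n ≈ 582 kN

t_e = 0.707 × 8 = 5.656 mm.
R_nwl = 0.6 × 480 × 5.656 × 190 × 10⁻³ = 309.5 kN (longitudinal, 2 welds).
R_nwt = 0.6 × 480 × 5.656 × 210 × 10⁻³ = 342.1 kN (transverse, base value).
(i) R_nwl + R_nwt = 651.6 kN; (ii) 0.85 R_nwl + 1.5 R_nwt = 776.2 kN.
R_n = max = 776.2 kN [governs: (ii)]; φR_n = 582.1 kN.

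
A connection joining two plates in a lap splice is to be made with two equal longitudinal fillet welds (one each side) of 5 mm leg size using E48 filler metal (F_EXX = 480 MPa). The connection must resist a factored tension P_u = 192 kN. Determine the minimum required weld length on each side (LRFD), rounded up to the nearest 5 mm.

Throat t_e = 0.707 × 5 = 3.535 mm.
φr_n = 0.75 × 0.6 × 480 × 3.535 × 10⁻³ = 0.7636 kN/mm.
L_req = P_u / φr_n = 192 / 0.7636 = 251.5 mm total.
Per side: 251.5 / 2 = 125.7 mm.
Round up → use L = 130 mm on each side.

L = 130 mm on each side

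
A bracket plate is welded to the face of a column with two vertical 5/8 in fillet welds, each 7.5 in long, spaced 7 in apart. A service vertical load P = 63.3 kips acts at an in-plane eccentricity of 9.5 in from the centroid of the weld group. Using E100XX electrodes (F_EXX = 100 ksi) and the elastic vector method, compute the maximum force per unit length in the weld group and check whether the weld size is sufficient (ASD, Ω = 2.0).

f_max ≈ 15.3 kip/in; NOT adequate

Total weld length L_w = 15 in. Treat welds as unit-width lines.
Polar moment about centroid: J = 2[d³/12 + d(b/2)²] = 2[7.5³/12 + 7.5×3.5²] = 254.1 in³.
Direct shear f_v = P/L_w = 63.3 / 15 = 4.22 kip/in (vertical).
Torsion M = P·e = 63.3 × 9.5 = 601.35 kip·in.
Critical point at (x, y) = (3.5, 3.75) from centroid. f_tx = M·y/J = 8.876 kip/in; f_ty = M·x/J = 8.284 kip/in.
Resultant f_max = √[f_tx² + (f_v + f_ty)²] = √[8.876² + (4.22 + 8.284)²] = 15.33 kip/in.
Capacity per unit length: r_n/Ω = (1/2.0) × 0.6 × 100 × (0.707 × 0.625) = 13.26 kip/in.
15.33 > 13.26 → NOT adequate.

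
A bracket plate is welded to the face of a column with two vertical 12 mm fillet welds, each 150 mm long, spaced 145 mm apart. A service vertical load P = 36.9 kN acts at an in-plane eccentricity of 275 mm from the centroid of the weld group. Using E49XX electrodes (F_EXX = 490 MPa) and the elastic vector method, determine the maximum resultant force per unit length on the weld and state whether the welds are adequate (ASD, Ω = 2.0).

Total weld length L_w = 300 mm. Treat welds as unit-width lines.
Polar moment about centroid: J = 2[d³/12 + d(b/2)²] = 2[150³/12 + 150×72.5²] = 2139000 mm³.
Direct shear f_v = P/L_w = 36.9×10³ / 300 = 123 N/mm (vertical).
Torsion M = P·e = 36.9×10³ × 275 = 10148000 N·mm.
Critical point at (x, y) = (72.5, 75) from centroid. f_tx = M·y/J = 355.7 N/mm; f_ty = M·x/J = 343.9 N/mm.
Resultant f_max = √[f_tx² + (f_v + f_ty)²] = √[355.7² + (123 + 343.9)²] = 587 N/mm.
Capacity per unit length: r_n/Ω = (1/2.0) × 0.6 × 490 × (0.707 × 12) = 1247 N/mm.
587 ≤ 1247 → adequate.

f_max ≈ 587 N/mm; adequate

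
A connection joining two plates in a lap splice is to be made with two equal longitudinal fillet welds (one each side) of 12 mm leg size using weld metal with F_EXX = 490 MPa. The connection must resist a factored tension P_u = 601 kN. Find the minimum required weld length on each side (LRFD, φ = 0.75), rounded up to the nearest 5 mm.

Throat t_e = 0.707 × 12 = 8.484 mm.
φr_n = 0.75 × 0.6 × 490 × 8.484 × 10⁻³ = 1.871 kN/mm.
L_req = P_u / φr_n = 601 / 1.871 = 321.3 mm total.
Per side: 321.3 / 2 = 160.6 mm.
Round up → use L = 165 mm on each side.

L = 165 mm on each side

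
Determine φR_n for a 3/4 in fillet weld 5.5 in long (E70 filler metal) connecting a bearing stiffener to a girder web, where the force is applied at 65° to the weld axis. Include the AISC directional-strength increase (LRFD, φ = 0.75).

φR_n ≈ 131 kip

E70XX → F_EXX = 70 ksi.
t_e = 0.707 × 0.75 = 0.5302 in; A_we = 0.5302 × 5.5 = 2.916 in².
Directional factor: 1.0 + 0.5 sin^1.5(65°) = 1.431.
F_nw = 0.6 × 70 × 1.431 = 60.12 ksi.
φR_n = 0.75 × 60.12 × 2.916 = 131.5 kip.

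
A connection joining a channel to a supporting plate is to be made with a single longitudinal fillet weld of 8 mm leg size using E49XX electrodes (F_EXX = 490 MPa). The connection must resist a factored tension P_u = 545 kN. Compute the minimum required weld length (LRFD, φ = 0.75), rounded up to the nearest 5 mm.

Throat t_e = 0.707 × 8 = 5.656 mm.
φr_n = 0.75 × 0.6 × 490 × 5.656 × 10⁻³ = 1.247 kN/mm.
L_req = P_u / φr_n = 545 / 1.247 = 437 mm total.
Round up → use L = 440 mm.

L = 440 mm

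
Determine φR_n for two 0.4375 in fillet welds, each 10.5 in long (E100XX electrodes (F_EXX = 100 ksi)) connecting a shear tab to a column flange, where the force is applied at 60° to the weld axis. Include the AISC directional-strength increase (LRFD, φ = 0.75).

φR_n ≈ 410 kips

t_e = 0.707 × 0.4375 = 0.3093 in; A_we = 0.3093 × 21 = 6.496 in².
Directional factor: 1.0 + 0.5 sin^1.5(60°) = 1.403.
F_nw = 0.6 × 100 × 1.403 = 84.18 ksi.
φR_n = 0.75 × 84.18 × 6.496 = 410.1 kips.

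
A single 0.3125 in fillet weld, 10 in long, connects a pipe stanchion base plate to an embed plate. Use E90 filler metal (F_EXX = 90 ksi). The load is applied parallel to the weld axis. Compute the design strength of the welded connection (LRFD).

Effective throat t_e = 0.707 × 0.3125 = 0.2209 in.
Total length L = 10 in; A_we = 0.2209 × 10 = 2.209 in².
F_nw = 0.6 F_EXX = 0.6 × 90 = 54 ksi.
φR_n = 0.75 × 54 × 2.209 = 89.48 kips.

φR_n ≈ 89.5 kips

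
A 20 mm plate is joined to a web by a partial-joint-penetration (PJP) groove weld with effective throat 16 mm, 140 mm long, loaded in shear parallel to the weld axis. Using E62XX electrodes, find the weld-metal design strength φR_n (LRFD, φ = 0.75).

φR_n ≈ 625 kN

E62XX → F_EXX = 620 MPa.
Effective throat (given) t_e = 16 mm.
A_we = 16 × 140 = 2240 mm².
F_nw = 0.6 F_EXX = 372 MPa.
φR_n = 0.75 × 372 × 2240 × 10⁻³ = 625 kN.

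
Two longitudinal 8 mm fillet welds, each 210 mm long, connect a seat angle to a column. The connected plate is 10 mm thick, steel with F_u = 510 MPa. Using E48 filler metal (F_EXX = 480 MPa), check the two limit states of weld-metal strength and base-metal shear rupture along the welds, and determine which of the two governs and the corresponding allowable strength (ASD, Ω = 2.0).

R_n/Ω ≈ 342 kN (weld metal governs)

t_e = 0.707 × 8 = 5.656 mm; L = 420 mm.
Weld metal: R_n/Ω = (1/2.0) × 0.6 × 480 × 5.656 × 420 × 10⁻³ = 342.1 kN.
Base metal (shear rupture): R_n/Ω = (1/2.0) × 0.6 × 510 × 10 × 420 × 10⁻³ = 642.6 kN.
Governing: weld metal.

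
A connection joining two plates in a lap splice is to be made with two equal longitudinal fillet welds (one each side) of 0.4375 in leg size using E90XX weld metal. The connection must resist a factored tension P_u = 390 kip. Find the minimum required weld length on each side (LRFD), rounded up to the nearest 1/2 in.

L = 16 in on each side

E90XX → F_EXX = 90 ksi.
Throat t_e = 0.707 × 0.4375 = 0.3093 in.
φr_n = 0.75 × 0.6 × 90 × 0.3093 = 12.53 kip/in.
L_req = P_u / φr_n = 390 / 12.53 = 31.13 in total.
Per side: 31.13 / 2 = 15.57 in.
Round up → use L = 16 in on each side.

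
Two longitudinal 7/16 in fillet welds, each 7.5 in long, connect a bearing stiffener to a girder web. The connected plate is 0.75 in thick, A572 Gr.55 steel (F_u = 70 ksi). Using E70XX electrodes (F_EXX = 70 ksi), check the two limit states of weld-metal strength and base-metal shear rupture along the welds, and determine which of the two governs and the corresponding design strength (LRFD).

t_e = 0.707 × 0.4375 = 0.3093 in; L = 15 in.
Weld metal: φR_n = 0.75 × 0.6 × 70 × 0.3093 × 15 = 146.2 kips.
Base metal (shear rupture): φR_n = 0.75 × 0.6 × 70 × 0.75 × 15 = 354.4 kips.
Governing: weld metal.

φR_n ≈ 146 kips (weld metal governs)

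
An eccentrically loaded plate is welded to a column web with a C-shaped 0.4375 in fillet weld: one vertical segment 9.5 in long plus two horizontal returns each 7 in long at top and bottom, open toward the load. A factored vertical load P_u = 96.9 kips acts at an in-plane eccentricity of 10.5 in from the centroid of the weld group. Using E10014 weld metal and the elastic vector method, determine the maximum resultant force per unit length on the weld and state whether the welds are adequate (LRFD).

f_max ≈ 16.7 kip/in; NOT adequate

E100XX → F_EXX = 100 ksi.
Total weld length L_w = 23.5 in. Treat welds as unit-width lines.
Centroid: x̄ = 2×7×3.5 / 23.5 = 2.085 in from the vertical weld.
Polar moment about centroid: J = I_x + I_y = [9.5³/12 + 2×7×4.75²] + [9.5×2.085² + 2(7³/12 + 7×1.415²)] = 513.8 in³.
Direct shear f_v = P/L_w = 96.9 / 23.5 = 4.123 kip/in (vertical).
Torsion M = P·e = 96.9 × 10.5 = 1017.5 kip·in.
Critical point at (x, y) = (4.915, 4.75) from centroid. f_tx = M·y/J = 9.406 kip/in; f_ty = M·x/J = 9.732 kip/in.
Resultant f_max = √[f_tx² + (f_v + f_ty)²] = √[9.406² + (4.123 + 9.732)²] = 16.75 kip/in.
Capacity per unit length: φr_n = 0.75 × 0.6 × 100 × (0.707 × 0.4375) = 13.92 kip/in.
16.75 > 13.92 → NOT adequate.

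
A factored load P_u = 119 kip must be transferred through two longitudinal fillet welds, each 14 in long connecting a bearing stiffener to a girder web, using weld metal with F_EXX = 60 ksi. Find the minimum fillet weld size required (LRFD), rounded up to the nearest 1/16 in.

Total weld length L = 28 in.
Required throat t_e = P_u / (φ × 0.6 F_EXX × L) = 119 / (0.75 × 0.6 × 60 × 28) = 0.1574 in.
Required leg w = t_e / 0.707 = 0.2226 in → use 1/4 in.

w = 1/4 in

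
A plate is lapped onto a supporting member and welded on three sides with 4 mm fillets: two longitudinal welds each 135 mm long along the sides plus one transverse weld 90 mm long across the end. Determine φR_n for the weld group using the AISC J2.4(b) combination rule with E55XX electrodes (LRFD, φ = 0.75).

φR_n ≈ 255 kN

E55XX → F_EXX = 550 MPa.
t_e = 0.707 × 4 = 2.828 mm.
R_nwl = 0.6 × 550 × 2.828 × 270 × 10⁻³ = 252 kN (longitudinal, 2 welds).
R_nwt = 0.6 × 550 × 2.828 × 90 × 10⁻³ = 83.99 kN (transverse, base value).
(i) R_nwl + R_nwt = 336 kN; (ii) 0.85 R_nwl + 1.5 R_nwt = 340.2 kN.
R_n = max = 340.2 kN [governs: (ii)]; φR_n = 255.1 kN.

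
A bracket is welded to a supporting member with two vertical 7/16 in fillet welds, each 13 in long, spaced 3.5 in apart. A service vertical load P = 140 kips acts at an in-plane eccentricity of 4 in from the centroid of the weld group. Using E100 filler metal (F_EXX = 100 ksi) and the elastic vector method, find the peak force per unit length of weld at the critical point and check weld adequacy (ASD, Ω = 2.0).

Total weld length L_w = 26 in. Treat welds as unit-width lines.
Polar moment about centroid: J = 2[d³/12 + d(b/2)²] = 2[13³/12 + 13×1.75²] = 445.8 in³.
Direct shear f_v = P/L_w = 140 / 26 = 5.385 kip/in (vertical).
Torsion M = P·e = 140 × 4 = 560 kip·in.
Critical point at (x, y) = (1.75, 6.5) from centroid. f_tx = M·y/J = 8.165 kip/in; f_ty = M·x/J = 2.198 kip/in.
Resultant f_max = √[f_tx² + (f_v + f_ty)²] = √[8.165² + (5.385 + 2.198)²] = 11.14 kip/in.
Capacity per unit length: r_n/Ω = (1/2.0) × 0.6 × 100 × (0.707 × 0.4375) = 9.279 kip/in.
11.14 > 9.279 → NOT adequate.

f_max ≈ 11.1 kip/in; NOT adequate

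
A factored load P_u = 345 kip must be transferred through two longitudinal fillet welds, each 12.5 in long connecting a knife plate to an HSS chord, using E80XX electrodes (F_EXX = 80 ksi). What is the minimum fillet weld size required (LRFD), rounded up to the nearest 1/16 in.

w = 9/16 in

Total weld length L = 25 in.
Required throat t_e = P_u / (φ × 0.6 F_EXX × L) = 345 / (0.75 × 0.6 × 80 × 25) = 0.3833 in.
Required leg w = t_e / 0.707 = 0.5422 in → use 9/16 in.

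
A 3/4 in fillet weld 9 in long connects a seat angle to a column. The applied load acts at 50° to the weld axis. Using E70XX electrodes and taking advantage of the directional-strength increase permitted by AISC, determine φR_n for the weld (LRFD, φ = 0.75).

E70XX → F_EXX = 70 ksi.
t_e = 0.707 × 0.75 = 0.5302 in; A_we = 0.5302 × 9 = 4.772 in².
Directional factor: 1.0 + 0.5 sin^1.5(50°) = 1.335.
F_nw = 0.6 × 70 × 1.335 = 56.08 ksi.
φR_n = 0.75 × 56.08 × 4.772 = 200.7 kips.

φR_n ≈ 201 kips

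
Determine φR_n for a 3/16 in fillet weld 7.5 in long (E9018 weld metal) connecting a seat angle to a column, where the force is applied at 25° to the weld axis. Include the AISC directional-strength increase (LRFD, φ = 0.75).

E90XX → F_EXX = 90 ksi.
t_e = 0.707 × 0.1875 = 0.1326 in; A_we = 0.1326 × 7.5 = 0.9942 in².
Directional factor: 1.0 + 0.5 sin^1.5(25°) = 1.137.
F_nw = 0.6 × 90 × 1.137 = 61.42 ksi.
φR_n = 0.75 × 61.42 × 0.9942 = 45.8 kip.

φR_n ≈ 45.8 kip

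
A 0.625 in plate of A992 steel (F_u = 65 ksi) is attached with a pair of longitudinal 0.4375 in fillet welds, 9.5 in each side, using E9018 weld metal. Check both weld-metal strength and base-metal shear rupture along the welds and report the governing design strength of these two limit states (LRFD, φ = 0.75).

E90XX → F_EXX = 90 ksi.
t_e = 0.707 × 0.4375 = 0.3093 in; L = 19 in.
Weld metal: φR_n = 0.75 × 0.6 × 90 × 0.3093 × 19 = 238 kips.
Base metal (shear rupture): φR_n = 0.75 × 0.6 × 65 × 0.625 × 19 = 347.3 kips.
Governing: weld metal.

φR_n ≈ 238 kips (weld metal governs)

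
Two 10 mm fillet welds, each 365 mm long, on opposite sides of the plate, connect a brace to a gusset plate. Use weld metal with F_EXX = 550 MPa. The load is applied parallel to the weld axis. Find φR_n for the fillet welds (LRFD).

φR_n ≈ 1280 kN

Effective throat t_e = 0.707 × 10 = 7.07 mm.
Total length L = 730 mm; A_we = 7.07 × 730 = 5161 mm².
F_nw = 0.6 F_EXX = 0.6 × 550 = 330 MPa.
φR_n = 0.75 × 330 × 5161 × 10⁻³ = 1277 kN.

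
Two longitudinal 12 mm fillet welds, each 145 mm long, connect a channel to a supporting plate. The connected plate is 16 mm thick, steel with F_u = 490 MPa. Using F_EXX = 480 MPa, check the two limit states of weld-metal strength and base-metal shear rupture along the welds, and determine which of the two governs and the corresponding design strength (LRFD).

φR_n ≈ 531 kN (weld metal governs)

t_e = 0.707 × 12 = 8.484 mm; L = 290 mm.
Weld metal: φR_n = 0.75 × 0.6 × 480 × 8.484 × 290 × 10⁻³ = 531.4 kN.
Base metal (shear rupture): φR_n = 0.75 × 0.6 × 490 × 16 × 290 × 10⁻³ = 1023 kN.
Governing: weld metal.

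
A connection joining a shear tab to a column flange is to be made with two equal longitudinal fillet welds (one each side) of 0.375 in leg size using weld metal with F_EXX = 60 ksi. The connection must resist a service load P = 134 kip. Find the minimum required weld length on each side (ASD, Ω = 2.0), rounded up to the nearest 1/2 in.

L = 14.5 in on each side

Throat t_e = 0.707 × 0.375 = 0.2651 in.
r_n/Ω = (0.6 × 60 × 0.2651) / 2.0 = 4.772 kip/in.
L_req = P / (r_n/Ω) = 134 / 4.772 = 28.08 in total.
Per side: 28.08 / 2 = 14.04 in.
Round up → use L = 14.5 in on each side.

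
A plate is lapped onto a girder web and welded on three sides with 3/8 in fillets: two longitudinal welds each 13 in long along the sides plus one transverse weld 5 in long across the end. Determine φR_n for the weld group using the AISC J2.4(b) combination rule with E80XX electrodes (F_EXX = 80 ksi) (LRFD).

φR_n ≈ 296 kips

t_e = 0.707 × 0.375 = 0.2651 in.
R_nwl = 0.6 × 80 × 0.2651 × 26 = 330.9 kips (longitudinal, 2 welds).
R_nwt = 0.6 × 80 × 0.2651 × 5 = 63.63 kips (transverse, base value).
(i) R_nwl + R_nwt = 394.5 kips; (ii) 0.85 R_nwl + 1.5 R_nwt = 376.7 kips.
R_n = max = 394.5 kips [governs: (i)]; φR_n = 295.9 kips.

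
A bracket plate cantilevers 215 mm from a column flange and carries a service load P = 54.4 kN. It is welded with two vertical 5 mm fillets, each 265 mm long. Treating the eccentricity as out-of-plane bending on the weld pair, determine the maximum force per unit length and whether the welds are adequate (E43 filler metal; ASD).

E43XX → F_EXX = 430 MPa.
L_w = 2 × 265 = 530 mm; section modulus (unit throat) S = 2 × L²/6 = 23410 mm².
Direct shear f_v = P/L_w = 54.4×10³/530 = 102.6 N/mm.
Moment M = P × e = 54.4×10³ × 215 = 11696000 N·mm; bending f_b = M/S = 499.7 N/mm.
f_max = √(f_v² + f_b²) = √(102.6² + 499.7²) = 510.1 N/mm.
r_n/Ω = (1/2.0) × 0.6 × 430 × (0.707 × 5) = 456 N/mm → NOT adequate.

f_max ≈ 510 N/mm; NOT adequate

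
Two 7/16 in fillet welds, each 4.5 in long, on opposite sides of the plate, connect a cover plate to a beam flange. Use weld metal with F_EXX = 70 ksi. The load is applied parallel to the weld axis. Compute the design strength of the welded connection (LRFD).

φR_n ≈ 87.7 kips

Effective throat t_e = 0.707 × 0.4375 = 0.3093 in.
Total length L = 9 in; A_we = 0.3093 × 9 = 2.784 in².
F_nw = 0.6 F_EXX = 0.6 × 70 = 42 ksi.
φR_n = 0.75 × 42 × 2.784 = 87.69 kips.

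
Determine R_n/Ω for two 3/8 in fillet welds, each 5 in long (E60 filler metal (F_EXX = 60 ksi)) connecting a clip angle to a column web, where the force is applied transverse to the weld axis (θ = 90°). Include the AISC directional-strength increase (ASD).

R_n/Ω ≈ 71.6 kip

t_e = 0.707 × 0.375 = 0.2651 in; A_we = 0.2651 × 10 = 2.651 in².
Directional factor: 1.0 + 0.5 sin^1.5(90°) = 1.5.
F_nw = 0.6 × 60 × 1.5 = 54 ksi.
R_n/Ω = (54 × 2.651) / 2.0 = 71.58 kip.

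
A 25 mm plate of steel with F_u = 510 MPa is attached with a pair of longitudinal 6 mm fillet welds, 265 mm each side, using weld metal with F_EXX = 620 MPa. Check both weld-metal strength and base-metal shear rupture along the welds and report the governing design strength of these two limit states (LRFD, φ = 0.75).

t_e = 0.707 × 6 = 4.242 mm; L = 530 mm.
Weld metal: φR_n = 0.75 × 0.6 × 620 × 4.242 × 530 × 10⁻³ = 627.3 kN.
Base metal (shear rupture): φR_n = 0.75 × 0.6 × 510 × 25 × 530 × 10⁻³ = 3041 kN.
Governing: weld metal.

φR_n ≈ 627 kN (weld metal governs)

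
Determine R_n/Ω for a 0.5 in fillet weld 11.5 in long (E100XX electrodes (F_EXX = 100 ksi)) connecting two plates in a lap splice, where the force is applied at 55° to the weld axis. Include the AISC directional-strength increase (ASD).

R_n/Ω ≈ 167 kip

t_e = 0.707 × 0.5 = 0.3535 in; A_we = 0.3535 × 11.5 = 4.065 in².
Directional factor: 1.0 + 0.5 sin^1.5(55°) = 1.371.
F_nw = 0.6 × 100 × 1.371 = 82.24 ksi.
R_n/Ω = (82.24 × 4.065) / 2.0 = 167.2 kip.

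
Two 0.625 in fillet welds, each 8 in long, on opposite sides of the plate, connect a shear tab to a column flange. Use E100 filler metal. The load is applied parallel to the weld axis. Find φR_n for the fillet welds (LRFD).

φR_n ≈ 318 kips

E100XX → F_EXX = 100 ksi.
Effective throat t_e = 0.707 × 0.625 = 0.4419 in.
Total length L = 16 in; A_we = 0.4419 × 16 = 7.07 in².
F_nw = 0.6 F_EXX = 0.6 × 100 = 60 ksi.
φR_n = 0.75 × 60 × 7.07 = 318.1 kips.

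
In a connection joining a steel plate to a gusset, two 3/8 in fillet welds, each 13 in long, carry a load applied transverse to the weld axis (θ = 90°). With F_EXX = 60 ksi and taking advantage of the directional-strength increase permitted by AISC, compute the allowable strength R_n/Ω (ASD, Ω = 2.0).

R_n/Ω ≈ 186 kips

t_e = 0.707 × 0.375 = 0.2651 in; A_we = 0.2651 × 26 = 6.893 in².
Directional factor: 1.0 + 0.5 sin^1.5(90°) = 1.5.
F_nw = 0.6 × 60 × 1.5 = 54 ksi.
R_n/Ω = (54 × 6.893) / 2.0 = 186.1 kips.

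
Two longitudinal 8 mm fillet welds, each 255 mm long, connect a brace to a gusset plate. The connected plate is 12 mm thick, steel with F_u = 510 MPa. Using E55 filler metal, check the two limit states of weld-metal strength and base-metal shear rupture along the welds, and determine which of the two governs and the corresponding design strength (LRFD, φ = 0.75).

E55XX → F_EXX = 550 MPa.
t_e = 0.707 × 8 = 5.656 mm; L = 510 mm.
Weld metal: φR_n = 0.75 × 0.6 × 550 × 5.656 × 510 × 10⁻³ = 713.9 kN.
Base metal (shear rupture): φR_n = 0.75 × 0.6 × 510 × 12 × 510 × 10⁻³ = 1405 kN.
Governing: weld metal.

φR_n ≈ 714 kN (weld metal governs)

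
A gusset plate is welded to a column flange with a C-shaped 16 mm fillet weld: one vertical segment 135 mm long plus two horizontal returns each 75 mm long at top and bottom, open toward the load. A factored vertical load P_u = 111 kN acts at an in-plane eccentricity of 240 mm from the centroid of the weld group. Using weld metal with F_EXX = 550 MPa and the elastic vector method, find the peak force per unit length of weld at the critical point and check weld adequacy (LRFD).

f_max ≈ 2460 N/mm; adequate

Total weld length L_w = 285 mm. Treat welds as unit-width lines.
Centroid: x̄ = 2×75×37.5 / 285 = 19.74 mm from the vertical weld.
Polar moment about centroid: J = I_x + I_y = [135³/12 + 2×75×67.5²] + [135×19.74² + 2(75³/12 + 75×17.76²)] = 1059000 mm³.
Direct shear f_v = P/L_w = 111×10³ / 285 = 389.5 N/mm (vertical).
Torsion M = P·e = 111×10³ × 240 = 26640000 N·mm.
Critical point at (x, y) = (55.26, 67.5) from centroid. f_tx = M·y/J = 1698 N/mm; f_ty = M·x/J = 1391 N/mm.
Resultant f_max = √[f_tx² + (f_v + f_ty)²] = √[1698² + (389.5 + 1391)²] = 2460 N/mm.
Capacity per unit length: φr_n = 0.75 × 0.6 × 550 × (0.707 × 16) = 2800 N/mm.
2460 ≤ 2800 → adequate.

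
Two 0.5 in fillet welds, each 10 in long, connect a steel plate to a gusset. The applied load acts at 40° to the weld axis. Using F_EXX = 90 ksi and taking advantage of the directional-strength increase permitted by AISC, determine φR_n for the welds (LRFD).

t_e = 0.707 × 0.5 = 0.3535 in; A_we = 0.3535 × 20 = 7.07 in².
Directional factor: 1.0 + 0.5 sin^1.5(40°) = 1.258.
F_nw = 0.6 × 90 × 1.258 = 67.91 ksi.
φR_n = 0.75 × 67.91 × 7.07 = 360.1 kip.

φR_n ≈ 360 kip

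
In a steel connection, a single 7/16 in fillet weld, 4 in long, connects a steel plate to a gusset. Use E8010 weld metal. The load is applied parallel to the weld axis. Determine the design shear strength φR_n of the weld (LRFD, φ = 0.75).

E80XX → F_EXX = 80 ksi.
Effective throat t_e = 0.707 × 0.4375 = 0.3093 in.
Total length L = 4 in; A_we = 0.3093 × 4 = 1.237 in².
F_nw = 0.6 F_EXX = 0.6 × 80 = 48 ksi.
φR_n = 0.75 × 48 × 1.237 = 44.54 kips.

φR_n ≈ 44.5 kips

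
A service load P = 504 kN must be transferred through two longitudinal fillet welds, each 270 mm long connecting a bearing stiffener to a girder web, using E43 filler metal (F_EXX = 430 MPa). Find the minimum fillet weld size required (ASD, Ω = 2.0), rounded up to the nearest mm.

Total weld length L = 540 mm.
Required throat t_e = P × Ω / (0.6 F_EXX × L) = 504 × 2.0 / (0.6 × 430 × 540 × 10⁻³) = 7.235 mm.
Required leg w = t_e / 0.707 = 10.23 mm → use 11 mm.

w = 11 mm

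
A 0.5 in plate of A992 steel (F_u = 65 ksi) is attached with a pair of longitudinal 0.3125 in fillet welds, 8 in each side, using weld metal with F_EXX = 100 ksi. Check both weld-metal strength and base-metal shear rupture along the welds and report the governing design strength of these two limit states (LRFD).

t_e = 0.707 × 0.3125 = 0.2209 in; L = 16 in.
Weld metal: φR_n = 0.75 × 0.6 × 100 × 0.2209 × 16 = 159.1 kip.
Base metal (shear rupture): φR_n = 0.75 × 0.6 × 65 × 0.5 × 16 = 234 kip.
Governing: weld metal.

φR_n ≈ 159 kip (weld metal governs)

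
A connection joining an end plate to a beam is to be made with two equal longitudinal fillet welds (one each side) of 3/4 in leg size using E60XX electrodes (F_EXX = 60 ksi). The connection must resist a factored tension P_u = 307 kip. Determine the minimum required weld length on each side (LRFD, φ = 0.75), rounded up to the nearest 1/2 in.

Throat t_e = 0.707 × 0.75 = 0.5302 in.
φr_n = 0.75 × 0.6 × 60 × 0.5302 = 14.32 kip/in.
L_req = P_u / φr_n = 307 / 14.32 = 21.44 in total.
Per side: 21.44 / 2 = 10.72 in.
Round up → use L = 11 in on each side.

L = 11 in on each side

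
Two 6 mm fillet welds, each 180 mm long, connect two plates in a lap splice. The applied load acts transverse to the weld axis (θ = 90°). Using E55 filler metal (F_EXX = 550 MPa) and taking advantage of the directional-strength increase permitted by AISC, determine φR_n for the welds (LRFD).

t_e = 0.707 × 6 = 4.242 mm; A_we = 4.242 × 360 = 1527 mm².
Directional factor: 1.0 + 0.5 sin^1.5(90°) = 1.5.
F_nw = 0.6 × 550 × 1.5 = 495 MPa.
φR_n = 0.75 × 495 × 1527 × 10⁻³ = 566.9 kN.

φR_n ≈ 567 kN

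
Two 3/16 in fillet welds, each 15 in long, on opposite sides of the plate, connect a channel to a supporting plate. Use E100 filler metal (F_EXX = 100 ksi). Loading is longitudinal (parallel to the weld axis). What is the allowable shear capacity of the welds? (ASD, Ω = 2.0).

Effective throat t_e = 0.707 × 0.1875 = 0.1326 in.
Total length L = 30 in; A_we = 0.1326 × 30 = 3.977 in².
F_nw = 0.6 F_EXX = 0.6 × 100 = 60 ksi.
R_n = 60 × 3.977 = 238.6 kip; R_n/Ω = 238.6/2.0 = 119.3 kip.

R_n/Ω ≈ 119 kip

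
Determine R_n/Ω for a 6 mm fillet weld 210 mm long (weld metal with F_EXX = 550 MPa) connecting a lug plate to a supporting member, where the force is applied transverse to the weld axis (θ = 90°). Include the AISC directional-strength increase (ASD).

t_e = 0.707 × 6 = 4.242 mm; A_we = 4.242 × 210 = 890.8 mm².
Directional factor: 1.0 + 0.5 sin^1.5(90°) = 1.5.
F_nw = 0.6 × 550 × 1.5 = 495 MPa.
R_n/Ω = (495 × 890.8) / 2.0 × 10⁻³ = 220.5 kN.

R_n/Ω ≈ 220 kN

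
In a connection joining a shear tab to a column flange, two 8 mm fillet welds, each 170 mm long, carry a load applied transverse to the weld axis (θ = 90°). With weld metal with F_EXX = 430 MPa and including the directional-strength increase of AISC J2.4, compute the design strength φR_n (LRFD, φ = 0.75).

φR_n ≈ 558 kN

t_e = 0.707 × 8 = 5.656 mm; A_we = 5.656 × 340 = 1923 mm².
Directional factor: 1.0 + 0.5 sin^1.5(90°) = 1.5.
F_nw = 0.6 × 430 × 1.5 = 387 MPa.
φR_n = 0.75 × 387 × 1923 × 10⁻³ = 558.2 kN.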